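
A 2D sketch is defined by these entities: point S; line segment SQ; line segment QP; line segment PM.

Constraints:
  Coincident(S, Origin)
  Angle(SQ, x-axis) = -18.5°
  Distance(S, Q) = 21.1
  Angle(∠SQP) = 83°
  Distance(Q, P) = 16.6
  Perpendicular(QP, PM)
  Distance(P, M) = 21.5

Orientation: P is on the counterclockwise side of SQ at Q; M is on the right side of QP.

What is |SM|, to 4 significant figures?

44.70

S is at the origin; SQ runs at -18.5° with length 21.1, so Q = 21.1·(cos -18.5°, sin -18.5°) = (20.01, -6.695). ∠SQP = 83.0°, so QP runs at -18.5° + (180° − 83.0°) = 78.50° from the x-axis; with |QP| = 16.6, P = Q + 16.6·(cos 78.50°, sin 78.50°) = (23.32, 9.572). QP ⟂ PM; with |PM| = 21.5 on the right of QP, M = P + 21.5·(0.9799, -0.1994) = (44.39, 5.285). Then |SM| = |M − S| = 44.70.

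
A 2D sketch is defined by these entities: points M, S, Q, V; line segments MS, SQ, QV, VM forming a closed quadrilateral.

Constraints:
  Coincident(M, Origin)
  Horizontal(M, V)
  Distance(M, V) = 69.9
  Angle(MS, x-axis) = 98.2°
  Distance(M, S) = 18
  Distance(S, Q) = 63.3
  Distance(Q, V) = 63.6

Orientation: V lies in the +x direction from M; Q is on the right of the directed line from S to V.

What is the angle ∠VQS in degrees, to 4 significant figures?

72.04°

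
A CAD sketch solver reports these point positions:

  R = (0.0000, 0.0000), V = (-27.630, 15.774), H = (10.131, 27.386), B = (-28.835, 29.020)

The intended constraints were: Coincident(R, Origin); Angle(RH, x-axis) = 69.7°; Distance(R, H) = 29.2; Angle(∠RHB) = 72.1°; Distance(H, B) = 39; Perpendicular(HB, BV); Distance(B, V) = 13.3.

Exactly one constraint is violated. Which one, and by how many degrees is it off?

Perpendicular(HB, BV) — off by 7.60°.

R = (0.00, 0.00) ✓; RH at 69.70° ✓; |RH| = 29.20 ✓; ∠RHB = 72.10° ✓; |HB| = 39.00 ✓; ∠(HB, BV) = 97.60° ✗; |BV| = 13.30 ✓.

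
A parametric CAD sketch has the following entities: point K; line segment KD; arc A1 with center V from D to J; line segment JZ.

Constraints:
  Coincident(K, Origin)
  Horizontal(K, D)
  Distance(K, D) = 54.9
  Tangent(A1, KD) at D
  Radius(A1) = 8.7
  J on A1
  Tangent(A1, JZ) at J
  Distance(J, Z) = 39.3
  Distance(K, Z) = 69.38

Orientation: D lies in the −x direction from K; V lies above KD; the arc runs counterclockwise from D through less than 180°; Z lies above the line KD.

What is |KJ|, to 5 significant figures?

47.182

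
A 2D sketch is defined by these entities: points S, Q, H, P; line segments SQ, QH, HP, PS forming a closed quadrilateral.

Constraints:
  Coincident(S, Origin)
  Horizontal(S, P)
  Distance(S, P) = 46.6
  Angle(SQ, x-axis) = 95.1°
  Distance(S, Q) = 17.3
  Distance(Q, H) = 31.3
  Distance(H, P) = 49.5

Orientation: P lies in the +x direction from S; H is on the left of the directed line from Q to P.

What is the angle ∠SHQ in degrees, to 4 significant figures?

15.94°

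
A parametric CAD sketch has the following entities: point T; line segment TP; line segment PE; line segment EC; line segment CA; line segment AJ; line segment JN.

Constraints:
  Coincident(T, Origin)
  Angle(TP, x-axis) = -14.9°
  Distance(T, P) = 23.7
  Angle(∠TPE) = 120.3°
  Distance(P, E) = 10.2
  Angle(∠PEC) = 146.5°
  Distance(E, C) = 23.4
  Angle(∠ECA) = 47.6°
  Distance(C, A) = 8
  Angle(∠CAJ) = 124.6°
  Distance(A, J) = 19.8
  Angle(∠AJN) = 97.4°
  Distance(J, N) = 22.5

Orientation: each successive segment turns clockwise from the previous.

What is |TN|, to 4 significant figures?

48.91

T is at the origin; TP runs at -14.9° with length 23.7, so P = (22.90, -6.094). ∠TPE = 120.3° gives PE at -74.60° from the x-axis; with |PE| = 10.2, E = (25.61, -15.93). ∠PEC = 146.5° gives EC at -108.1° from the x-axis; with |EC| = 23.4, C = (18.34, -38.17). ∠ECA = 47.6° gives CA at 119.5° from the x-axis; with |CA| = 8.0, A = (14.40, -31.21). ∠CAJ = 124.6° gives AJ at 64.10° from the x-axis; with |AJ| = 19.8, J = (23.05, -13.40). ∠AJN = 97.4° gives JN at -18.50° from the x-axis; with |JN| = 22.5, N = (44.39, -20.54). Then |TN| = |N − T| = 48.91.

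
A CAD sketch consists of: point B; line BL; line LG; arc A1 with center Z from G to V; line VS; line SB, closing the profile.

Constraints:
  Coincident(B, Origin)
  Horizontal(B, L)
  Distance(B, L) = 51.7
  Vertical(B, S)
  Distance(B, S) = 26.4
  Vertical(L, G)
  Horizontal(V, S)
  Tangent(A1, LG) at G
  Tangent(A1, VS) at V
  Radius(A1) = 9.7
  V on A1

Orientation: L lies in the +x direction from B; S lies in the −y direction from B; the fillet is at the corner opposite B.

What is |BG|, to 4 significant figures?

54.33

B is at the origin; BL is horizontal with |BL| = 51.7 and L on the +x side, so L = (51.70, 0.000). B and S share the same x with |BS| = 26.4 and S on the −y side, so S = (0.000, -26.40). The virtual corner opposite B is at (51.70, -26.40). A1 meets LG tangentially, so ZG is at right angles to LG and since A1 is tangent to VS there, ZV ⟂ VS, with radius 9.7, so the center Z sits 9.7 in from both sides at Z = (42.00, -16.70). That places the tangent points at G = (51.70, -16.70) on LG and V = (42.00, -26.40) on VS. Then |BG| = |G − B| = 54.33.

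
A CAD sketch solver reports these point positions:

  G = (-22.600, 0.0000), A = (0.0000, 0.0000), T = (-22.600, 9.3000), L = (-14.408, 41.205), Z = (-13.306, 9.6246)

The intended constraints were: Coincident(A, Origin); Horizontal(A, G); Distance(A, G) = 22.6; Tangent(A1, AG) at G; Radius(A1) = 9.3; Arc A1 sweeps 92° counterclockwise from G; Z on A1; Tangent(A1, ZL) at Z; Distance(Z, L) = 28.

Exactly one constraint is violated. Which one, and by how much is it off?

Distance(Z, L) = 28 — off by 3.60.

A = (0.00, 0.00) ✓; A.y = 0.00, G.y = 0.00 ✓; |AG| = 22.60 ✓; ∠(TG, GA) = 90.00° ✓; |TG| = 9.300 ✓; bearing(T→Z) − bearing(T→G) = 92.00° ✓; |TZ| = 9.300 ✓; ∠(TZ, ZL) = 90.00° ✓; |ZL| = 31.60 ✗.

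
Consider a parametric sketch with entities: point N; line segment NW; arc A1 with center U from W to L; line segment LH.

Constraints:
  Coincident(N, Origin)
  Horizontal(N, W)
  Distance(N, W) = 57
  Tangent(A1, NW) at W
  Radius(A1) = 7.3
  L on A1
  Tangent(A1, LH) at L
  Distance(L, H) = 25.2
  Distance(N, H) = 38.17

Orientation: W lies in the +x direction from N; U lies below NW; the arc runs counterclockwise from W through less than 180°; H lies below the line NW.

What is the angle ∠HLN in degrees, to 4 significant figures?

43.72°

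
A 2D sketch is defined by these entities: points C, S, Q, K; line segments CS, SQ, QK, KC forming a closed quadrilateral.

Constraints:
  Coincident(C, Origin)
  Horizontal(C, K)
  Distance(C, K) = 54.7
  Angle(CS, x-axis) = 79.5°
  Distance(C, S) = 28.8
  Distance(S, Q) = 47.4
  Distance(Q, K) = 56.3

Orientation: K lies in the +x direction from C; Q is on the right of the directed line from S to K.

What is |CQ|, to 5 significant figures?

19.023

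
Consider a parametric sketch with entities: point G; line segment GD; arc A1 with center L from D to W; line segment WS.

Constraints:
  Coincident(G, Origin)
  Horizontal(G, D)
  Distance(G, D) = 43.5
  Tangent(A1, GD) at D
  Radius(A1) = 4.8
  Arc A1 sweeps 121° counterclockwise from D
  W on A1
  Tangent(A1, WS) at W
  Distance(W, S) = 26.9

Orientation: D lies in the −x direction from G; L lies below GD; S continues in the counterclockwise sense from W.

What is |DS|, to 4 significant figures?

31.86

G is at the origin; G and D share the same y with |GD| = 43.5 and D on the −x side, so D = (-43.50, 0.000). Since A1 is tangent to GD there, LD ⟂ GD, so L = D + (0, -4.8) = (-43.50, -4.800). On A1, D sits at bearing 90° from L; a 121° counterclockwise sweep puts W at bearing 211°, so W = L + 4.8·(cos 211°, sin 211°) = (-47.61, -7.272). The tangent condition forces LW to be normal to WS, so WS runs along (−sin 211°, cos 211°); with |WS| = 26.9, S = (-33.76, -30.33). Then |DS| = |S − D| = 31.86.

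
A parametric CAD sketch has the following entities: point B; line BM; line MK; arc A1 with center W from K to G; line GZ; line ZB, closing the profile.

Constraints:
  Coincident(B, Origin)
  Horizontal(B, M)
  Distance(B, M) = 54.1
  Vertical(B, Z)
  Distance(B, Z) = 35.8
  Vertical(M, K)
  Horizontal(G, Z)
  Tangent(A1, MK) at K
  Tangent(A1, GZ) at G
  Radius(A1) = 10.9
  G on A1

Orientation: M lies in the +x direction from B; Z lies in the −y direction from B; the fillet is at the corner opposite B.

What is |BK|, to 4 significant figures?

59.56

B is at the origin; B and M share the same y with |BM| = 54.1 and M on the +x side, so M = (54.10, 0.000). BZ is vertical with |BZ| = 35.8 and Z on the −y side, so Z = (0.000, -35.80). The virtual corner opposite B is at (54.10, -35.80). A1 meets MK tangentially, so WK is at right angles to MK and the tangent condition forces WG to be normal to GZ, with radius 10.9, so the center W sits 10.9 in from both sides at W = (43.20, -24.90). That places the tangent points at K = (54.10, -24.90) on MK and G = (43.20, -35.80) on GZ. Then |BK| = |K − B| = 59.56.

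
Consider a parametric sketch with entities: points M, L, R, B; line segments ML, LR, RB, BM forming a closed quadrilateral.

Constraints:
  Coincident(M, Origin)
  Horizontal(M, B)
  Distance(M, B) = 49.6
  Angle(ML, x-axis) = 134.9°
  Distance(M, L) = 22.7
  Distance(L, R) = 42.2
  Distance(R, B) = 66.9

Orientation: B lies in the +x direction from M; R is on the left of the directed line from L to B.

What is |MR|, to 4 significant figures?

51.97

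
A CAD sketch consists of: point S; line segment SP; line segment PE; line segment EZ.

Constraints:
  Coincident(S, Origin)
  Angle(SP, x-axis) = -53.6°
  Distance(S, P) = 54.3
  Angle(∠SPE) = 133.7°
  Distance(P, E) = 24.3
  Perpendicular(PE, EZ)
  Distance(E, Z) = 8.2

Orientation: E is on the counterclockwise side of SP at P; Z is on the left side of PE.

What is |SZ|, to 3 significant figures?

69.2

S is at the origin; SP runs at -53.6° with length 54.3, so P = 54.3·(cos -53.6°, sin -53.6°) = (32.2, -43.7). ∠SPE = 133.7°, so PE runs at -53.6° + (180° − 133.7°) = -7.30° from the x-axis; with |PE| = 24.3, E = P + 24.3·(cos -7.30°, sin -7.30°) = (56.3, -46.8). PE is perpendicular to EZ; with |EZ| = 8.2 on the left of PE, Z = E + 8.2·(0.127, 0.992) = (57.4, -38.7). Then |SZ| = |Z − S| = 69.2.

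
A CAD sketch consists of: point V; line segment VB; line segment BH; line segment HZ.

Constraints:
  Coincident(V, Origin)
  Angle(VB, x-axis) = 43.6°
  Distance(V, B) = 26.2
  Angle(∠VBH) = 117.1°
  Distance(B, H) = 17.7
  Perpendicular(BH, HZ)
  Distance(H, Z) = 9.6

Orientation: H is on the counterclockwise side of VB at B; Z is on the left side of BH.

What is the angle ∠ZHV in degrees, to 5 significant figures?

51.797°

V is at the origin; VB runs at 43.6° with length 26.2, so B = 26.2·(cos 43.6°, sin 43.6°) = (18.973, 18.068). ∠VBH = 117.1°, so BH runs at 43.6° + (180° − 117.1°) = 106.50° from the x-axis; with |BH| = 17.7, H = B + 17.7·(cos 106.50°, sin 106.50°) = (13.946, 35.039). BH is perpendicular to HZ; with |HZ| = 9.6 on the left of BH, Z = H + 9.6·(-0.95882, -0.28402) = (4.7416, 32.313). Then cos ∠ZHV = HZ·HV / (|HZ||HV|), giving 51.797°.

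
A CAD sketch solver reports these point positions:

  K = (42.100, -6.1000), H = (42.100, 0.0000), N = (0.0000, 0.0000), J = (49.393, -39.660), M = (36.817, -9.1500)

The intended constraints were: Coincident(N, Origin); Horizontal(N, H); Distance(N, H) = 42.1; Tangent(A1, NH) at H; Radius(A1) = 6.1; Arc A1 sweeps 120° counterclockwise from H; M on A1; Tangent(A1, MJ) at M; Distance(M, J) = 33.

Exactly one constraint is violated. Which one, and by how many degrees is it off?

Tangent(A1, MJ) at M — off by 7.60°.

N = (0.00, 0.00) ✓; N.y = 0.00, H.y = 0.00 ✓; |NH| = 42.10 ✓; ∠(KH, HN) = 90.00° ✓; |KH| = 6.100 ✓; bearing(K→M) − bearing(K→H) = 120.0° ✓; |KM| = 6.100 ✓; ∠(KM, MJ) = 97.60° ✗; |MJ| = 33.00 ✓.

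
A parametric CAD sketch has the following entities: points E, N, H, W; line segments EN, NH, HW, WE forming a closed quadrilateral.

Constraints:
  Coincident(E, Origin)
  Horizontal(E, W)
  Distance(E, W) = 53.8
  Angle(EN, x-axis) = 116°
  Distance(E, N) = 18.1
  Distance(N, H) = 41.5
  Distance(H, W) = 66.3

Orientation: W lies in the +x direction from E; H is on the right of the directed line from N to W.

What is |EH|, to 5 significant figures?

26.324

E is at the origin; E and W share the same y with |EW| = 53.8 and W in +x, so W = (53.8, 0). EN runs at 116.0° with |EN| = 18.1, so N = (-7.9345, 16.268). H is determined by |NH| = 41.5 and |HW| = 66.3 together: it lies at the intersection of circle(N, 41.5) and circle(W, 66.3). With |NW| = 63.842, the foot of the radical line on NW is 10.983 from N and the perpendicular offset is √(41.5² − 10.983²) = 40.020. Taking the right-of-NW solution: H = (-7.5119, -25.230).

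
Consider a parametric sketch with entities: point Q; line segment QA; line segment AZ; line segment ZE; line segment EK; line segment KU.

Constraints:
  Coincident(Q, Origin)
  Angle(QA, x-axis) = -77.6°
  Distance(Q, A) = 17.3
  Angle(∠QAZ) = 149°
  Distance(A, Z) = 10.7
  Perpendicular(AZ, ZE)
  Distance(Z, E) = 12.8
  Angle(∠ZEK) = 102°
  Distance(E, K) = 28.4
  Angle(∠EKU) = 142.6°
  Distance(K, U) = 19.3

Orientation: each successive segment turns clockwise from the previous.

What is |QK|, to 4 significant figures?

10.05

Q is at the origin; QA runs at -77.6° with length 17.3, so A = (3.715, -16.90). ∠QAZ = 149.0° gives AZ at -108.6° from the x-axis; with |AZ| = 10.7, Z = (0.3021, -27.04). AZ ⟂ ZE, so ZE runs at 161.4°; with |ZE| = 12.8, E = (-11.83, -22.95). ∠ZEK = 102.0° gives EK at 83.40° from the x-axis; with |EK| = 28.4, K = (-8.565, 5.257). Then |QK| = |K − Q| = 10.05.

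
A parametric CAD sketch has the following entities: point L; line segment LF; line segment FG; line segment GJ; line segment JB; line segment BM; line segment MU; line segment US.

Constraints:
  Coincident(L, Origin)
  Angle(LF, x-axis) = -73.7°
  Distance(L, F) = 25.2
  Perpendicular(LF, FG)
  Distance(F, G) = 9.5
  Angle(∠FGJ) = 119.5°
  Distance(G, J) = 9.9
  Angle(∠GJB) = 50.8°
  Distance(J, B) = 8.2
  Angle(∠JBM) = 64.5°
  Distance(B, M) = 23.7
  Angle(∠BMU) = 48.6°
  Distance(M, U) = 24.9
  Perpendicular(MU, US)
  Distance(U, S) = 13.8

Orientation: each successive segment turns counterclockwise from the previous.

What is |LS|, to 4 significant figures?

15.80

∠BMU = 48.6° gives MU at 92.90° from the x-axis; with |MU| = 24.9, U = (28.37, -5.362). MU is perpendicular to US, so US runs at -177.1°; with |US| = 13.8, S = (14.59, -6.061). Then |LS| = |S − L| = 15.80.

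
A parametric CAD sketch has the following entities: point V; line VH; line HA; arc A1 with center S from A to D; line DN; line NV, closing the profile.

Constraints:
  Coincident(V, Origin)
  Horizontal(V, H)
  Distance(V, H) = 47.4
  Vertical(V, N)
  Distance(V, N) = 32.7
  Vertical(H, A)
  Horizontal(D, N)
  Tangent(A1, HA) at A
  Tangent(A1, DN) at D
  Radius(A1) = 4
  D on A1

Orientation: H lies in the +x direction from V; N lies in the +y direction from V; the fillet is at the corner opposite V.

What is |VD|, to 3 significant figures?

54.3

V is at the origin; VH is horizontal with |VH| = 47.4 and H on the +x side, so H = (47.4, 0.00). V and N share the same x with |VN| = 32.7 and N on the +y side, so N = (0.00, 32.7). The virtual corner opposite V is at (47.4, 32.7). Tangency of A1 to HA means the radius SA is perpendicular to HA and the tangent condition forces SD to be normal to DN, with radius 4.0, so the center S sits 4.0 in from both sides at S = (43.4, 28.7). That places the tangent points at A = (47.4, 28.7) on HA and D = (43.4, 32.7) on DN. Then |VD| = |D − V| = 54.3.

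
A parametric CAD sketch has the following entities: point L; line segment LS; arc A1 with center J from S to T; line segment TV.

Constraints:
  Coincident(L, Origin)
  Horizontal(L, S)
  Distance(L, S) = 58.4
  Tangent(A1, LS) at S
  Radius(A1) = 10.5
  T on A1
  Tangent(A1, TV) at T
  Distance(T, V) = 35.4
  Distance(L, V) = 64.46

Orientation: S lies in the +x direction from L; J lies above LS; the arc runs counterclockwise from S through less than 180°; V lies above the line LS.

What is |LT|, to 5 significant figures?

68.921

L is at the origin; LS is horizontal with |LS| = 58.4 and S on the +x side, so S = (58.400, 0.0000). The tangent condition forces JS to be normal to LS, so J = S + (0, 10.5) = (58.400, 10.500). Since JT ⟂ TV (tangency), |JV| = √(10.5² + 35.4²) = 36.924 regardless of where T sits on A1. So V lies on both circle(L, 64.46) and circle(J, 36.924); the above-LS intersection is V = (45.910, 45.248). T is the foot of the tangent from V: T = (66.863, 16.715).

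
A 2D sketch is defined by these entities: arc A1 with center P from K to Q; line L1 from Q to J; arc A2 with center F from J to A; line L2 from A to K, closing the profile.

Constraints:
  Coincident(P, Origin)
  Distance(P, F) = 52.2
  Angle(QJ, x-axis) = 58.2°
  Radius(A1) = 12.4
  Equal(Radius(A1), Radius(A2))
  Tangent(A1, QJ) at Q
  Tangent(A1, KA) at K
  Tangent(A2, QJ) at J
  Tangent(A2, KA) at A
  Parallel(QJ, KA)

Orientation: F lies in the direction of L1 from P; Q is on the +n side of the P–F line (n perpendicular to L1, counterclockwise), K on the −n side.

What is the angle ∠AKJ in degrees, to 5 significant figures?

25.412°

The slot axis is L1's direction at 58.2°, so u = (cos 58.2°, sin 58.2°) = (0.52696, 0.84989) and n = (−sin 58.2°, cos 58.2°) = (-0.84989, 0.52696). P is at the origin and F lies 52.2 along u from P, so F = 52.2·u = (27.507, 44.364). Tangency of A1 to both parallel lines with radius 12.4 puts Q and K at P ± 12.4·n: Q = (-10.539, 6.5343), K = (10.539, -6.5343). Equal radii place J and A the same way about F: J = F + 12.4·n = (16.968, 50.899), A = F − 12.4·n = (38.046, 37.830). Then cos ∠AKJ = KA·KJ / (|KA||KJ|), giving 25.412°.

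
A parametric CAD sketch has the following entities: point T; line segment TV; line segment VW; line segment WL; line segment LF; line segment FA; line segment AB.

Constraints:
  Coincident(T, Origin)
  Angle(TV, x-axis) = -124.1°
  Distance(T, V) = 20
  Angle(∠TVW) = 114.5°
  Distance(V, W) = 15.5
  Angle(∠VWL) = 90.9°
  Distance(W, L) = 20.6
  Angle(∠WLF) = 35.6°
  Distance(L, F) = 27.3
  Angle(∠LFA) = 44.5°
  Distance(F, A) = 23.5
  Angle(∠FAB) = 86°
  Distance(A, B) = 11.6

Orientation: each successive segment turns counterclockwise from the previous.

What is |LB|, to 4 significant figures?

8.220

T is at the origin; TV runs at -124.1° with length 20.0, so V = (-11.21, -16.56). ∠TVW = 114.5° gives VW at -58.60° from the x-axis; with |VW| = 15.5, W = (-3.137, -29.79). ∠VWL = 90.9° gives WL at 30.50° from the x-axis; with |WL| = 20.6, L = (14.61, -19.34). ∠WLF = 35.6° gives LF at 174.9° from the x-axis; with |LF| = 27.3, F = (-12.58, -16.91). ∠LFA = 44.5° gives FA at -49.60° from the x-axis; with |FA| = 23.5, A = (2.651, -34.81). ∠FAB = 86.0° gives AB at 44.40° from the x-axis; with |AB| = 11.6, B = (10.94, -26.69). Then |LB| = |B − L| = 8.220.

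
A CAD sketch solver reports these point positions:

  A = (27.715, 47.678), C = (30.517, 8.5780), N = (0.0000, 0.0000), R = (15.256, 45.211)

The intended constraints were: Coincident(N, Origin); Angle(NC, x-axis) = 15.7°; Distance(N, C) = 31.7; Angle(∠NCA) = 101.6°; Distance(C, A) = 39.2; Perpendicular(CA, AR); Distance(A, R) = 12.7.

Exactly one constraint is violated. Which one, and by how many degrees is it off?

Perpendicular(CA, AR) — off by 7.10°.

N = (0.00, 0.00) ✓; NC at 15.70° ✓; |NC| = 31.70 ✓; ∠NCA = 101.6° ✓; |CA| = 39.20 ✓; ∠(CA, AR) = 97.10° ✗; |AR| = 12.70 ✓.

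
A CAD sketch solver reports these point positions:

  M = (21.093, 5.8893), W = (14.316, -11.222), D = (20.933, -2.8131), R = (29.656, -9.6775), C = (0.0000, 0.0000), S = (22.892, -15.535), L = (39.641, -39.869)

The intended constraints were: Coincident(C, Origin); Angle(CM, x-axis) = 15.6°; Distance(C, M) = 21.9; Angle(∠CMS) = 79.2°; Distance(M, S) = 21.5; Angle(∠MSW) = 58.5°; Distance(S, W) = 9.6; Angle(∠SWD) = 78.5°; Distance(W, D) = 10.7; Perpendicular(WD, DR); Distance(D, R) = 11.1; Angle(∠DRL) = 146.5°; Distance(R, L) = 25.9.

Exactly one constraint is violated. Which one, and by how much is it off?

Distance(R, L) = 25.9 — off by 5.90.

C = (0.00, 0.00) ✓; CM at 15.60° ✓; |CM| = 21.90 ✓; ∠CMS = 79.20° ✓; |MS| = 21.50 ✓; ∠MSW = 58.50° ✓; |SW| = 9.599 ✓; ∠SWD = 78.50° ✓; |WD| = 10.70 ✓; ∠(WD, DR) = 90.00° ✓; |DR| = 11.10 ✓; ∠DRL = 146.5° ✓; |RL| = 31.80 ✗.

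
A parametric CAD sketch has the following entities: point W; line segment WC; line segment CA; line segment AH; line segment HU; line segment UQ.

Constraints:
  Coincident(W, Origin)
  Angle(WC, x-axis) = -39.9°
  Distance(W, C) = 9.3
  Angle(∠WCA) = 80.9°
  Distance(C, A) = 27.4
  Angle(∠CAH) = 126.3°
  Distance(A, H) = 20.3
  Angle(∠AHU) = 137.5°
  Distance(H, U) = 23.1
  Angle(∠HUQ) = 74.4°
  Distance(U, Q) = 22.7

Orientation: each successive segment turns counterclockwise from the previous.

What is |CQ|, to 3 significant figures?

34.7

W is at the origin; WC runs at -39.9° with length 9.3, so C = (7.13, -5.97). ∠WCA = 80.9° gives CA at 59.2° from the x-axis; with |CA| = 27.4, A = (21.2, 17.6). ∠CAH = 126.3° gives AH at 113° from the x-axis; with |AH| = 20.3, H = (13.3, 36.3). ∠AHU = 137.5° gives HU at 155° from the x-axis; with |HU| = 23.1, U = (-7.74, 45.9). ∠HUQ = 74.4° gives UQ at -99.0° from the x-axis; with |UQ| = 22.7, Q = (-11.3, 23.5). Then |CQ| = |Q − C| = 34.7.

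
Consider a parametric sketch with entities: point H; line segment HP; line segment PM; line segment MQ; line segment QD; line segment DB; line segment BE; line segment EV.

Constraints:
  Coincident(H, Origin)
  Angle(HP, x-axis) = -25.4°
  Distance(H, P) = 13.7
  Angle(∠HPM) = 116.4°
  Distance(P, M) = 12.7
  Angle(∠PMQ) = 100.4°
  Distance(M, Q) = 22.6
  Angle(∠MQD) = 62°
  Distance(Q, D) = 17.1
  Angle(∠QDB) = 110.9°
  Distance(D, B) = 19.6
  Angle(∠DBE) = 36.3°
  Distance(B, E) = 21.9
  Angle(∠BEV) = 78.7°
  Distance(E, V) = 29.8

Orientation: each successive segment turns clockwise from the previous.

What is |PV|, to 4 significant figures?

31.29

H is at the origin; HP runs at -25.4° with length 13.7, so P = (12.38, -5.876). ∠HPM = 116.4° gives PM at -89.00° from the x-axis; with |PM| = 12.7, M = (12.60, -18.57). ∠PMQ = 100.4° gives MQ at -168.6° from the x-axis; with |MQ| = 22.6, Q = (-9.557, -23.04). ∠MQD = 62.0° gives QD at 73.40° from the x-axis; with |QD| = 17.1, D = (-4.672, -6.654). ∠QDB = 110.9° gives DB at 4.300° from the x-axis; with |DB| = 19.6, B = (14.87, -5.185). ∠DBE = 36.3° gives BE at -139.4° from the x-axis; with |BE| = 21.9, E = (-1.755, -19.44). ∠BEV = 78.7° gives EV at 119.3° from the x-axis; with |EV| = 29.8, V = (-16.34, 6.551). Then |PV| = |V − P| = 31.29.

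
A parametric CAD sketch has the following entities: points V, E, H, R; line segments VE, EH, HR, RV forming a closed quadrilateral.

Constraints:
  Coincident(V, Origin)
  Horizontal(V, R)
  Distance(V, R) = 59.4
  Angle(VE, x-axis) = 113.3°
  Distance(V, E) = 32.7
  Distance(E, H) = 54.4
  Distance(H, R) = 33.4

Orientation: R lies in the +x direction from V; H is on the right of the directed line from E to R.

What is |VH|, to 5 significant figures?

27.713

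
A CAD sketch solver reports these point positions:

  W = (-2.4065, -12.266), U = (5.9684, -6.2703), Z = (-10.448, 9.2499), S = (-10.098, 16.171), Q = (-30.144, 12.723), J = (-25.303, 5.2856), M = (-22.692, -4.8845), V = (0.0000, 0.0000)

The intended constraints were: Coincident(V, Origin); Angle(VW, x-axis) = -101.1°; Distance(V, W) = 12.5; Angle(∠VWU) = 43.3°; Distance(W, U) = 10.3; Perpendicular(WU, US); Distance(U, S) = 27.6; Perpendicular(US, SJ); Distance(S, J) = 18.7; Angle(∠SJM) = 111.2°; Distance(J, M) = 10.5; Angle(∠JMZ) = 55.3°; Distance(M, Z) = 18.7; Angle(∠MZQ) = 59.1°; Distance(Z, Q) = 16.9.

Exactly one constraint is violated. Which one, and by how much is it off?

Distance(Z, Q) = 16.9 — off by 3.10.

V = (0.00, 0.00) ✓; VW at -101.1° ✓; |VW| = 12.50 ✓; ∠VWU = 43.30° ✓; |WU| = 10.30 ✓; ∠(WU, US) = 90.00° ✓; |US| = 27.60 ✓; ∠(US, SJ) = 90.00° ✓; |SJ| = 18.70 ✓; ∠SJM = 111.2° ✓; |JM| = 10.50 ✓; ∠JMZ = 55.30° ✓; |MZ| = 18.70 ✓; ∠MZQ = 59.10° ✓; |ZQ| = 20.00 ✗.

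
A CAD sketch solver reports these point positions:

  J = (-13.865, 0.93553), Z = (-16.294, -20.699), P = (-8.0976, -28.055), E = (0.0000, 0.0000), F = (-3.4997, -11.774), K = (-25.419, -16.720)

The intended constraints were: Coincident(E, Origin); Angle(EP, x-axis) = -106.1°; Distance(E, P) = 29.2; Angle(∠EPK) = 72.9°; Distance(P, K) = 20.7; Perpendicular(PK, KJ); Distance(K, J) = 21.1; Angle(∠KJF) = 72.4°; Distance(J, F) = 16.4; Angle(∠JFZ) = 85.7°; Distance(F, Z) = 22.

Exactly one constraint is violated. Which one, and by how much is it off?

Distance(F, Z) = 22 — off by 6.40.

E = (0.00, 0.00) ✓; EP at -106.1° ✓; |EP| = 29.20 ✓; ∠EPK = 72.90° ✓; |PK| = 20.70 ✓; ∠(PK, KJ) = 90.00° ✓; |KJ| = 21.10 ✓; ∠KJF = 72.40° ✓; |JF| = 16.40 ✓; ∠JFZ = 85.70° ✓; |FZ| = 15.60 ✗.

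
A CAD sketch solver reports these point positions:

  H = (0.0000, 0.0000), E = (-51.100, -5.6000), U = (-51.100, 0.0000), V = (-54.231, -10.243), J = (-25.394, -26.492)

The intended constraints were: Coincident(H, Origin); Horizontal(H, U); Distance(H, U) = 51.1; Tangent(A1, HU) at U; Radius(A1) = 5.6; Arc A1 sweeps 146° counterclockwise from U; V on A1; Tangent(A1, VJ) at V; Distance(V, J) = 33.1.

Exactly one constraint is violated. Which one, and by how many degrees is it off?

Tangent(A1, VJ) at V — off by 4.59°.

H = (0.00, 0.00) ✓; H.y = 0.00, U.y = 0.00 ✓; |HU| = 51.10 ✓; ∠(EU, UH) = 90.00° ✓; |EU| = 5.600 ✓; bearing(E→V) − bearing(E→U) = 146.0° ✓; |EV| = 5.600 ✓; ∠(EV, VJ) = 85.41° ✗; |VJ| = 33.10 ✓.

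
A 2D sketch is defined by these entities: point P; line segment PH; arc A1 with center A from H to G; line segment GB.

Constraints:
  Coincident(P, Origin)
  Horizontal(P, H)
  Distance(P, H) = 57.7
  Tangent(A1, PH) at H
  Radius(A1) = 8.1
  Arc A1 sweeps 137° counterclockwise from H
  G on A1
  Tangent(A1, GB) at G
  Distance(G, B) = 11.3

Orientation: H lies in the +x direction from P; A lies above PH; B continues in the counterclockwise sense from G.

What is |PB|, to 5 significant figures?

59.100

P is at the origin; PH is horizontal with |PH| = 57.7 and H on the +x side, so H = (57.700, 0.0000). Tangency of A1 to PH means the radius AH is perpendicular to PH, so A = H + (0, 8.1) = (57.700, 8.1000). On A1, H sits at bearing -90° from A; a 137° counterclockwise sweep puts G at bearing 47°, so G = A + 8.1·(cos 47°, sin 47°) = (63.224, 14.024). Tangency of A1 to GB means the radius AG is perpendicular to GB, so GB runs along (−sin 47°, cos 47°); with |GB| = 11.3, B = (54.960, 21.731). Then |PB| = |B − P| = 59.100.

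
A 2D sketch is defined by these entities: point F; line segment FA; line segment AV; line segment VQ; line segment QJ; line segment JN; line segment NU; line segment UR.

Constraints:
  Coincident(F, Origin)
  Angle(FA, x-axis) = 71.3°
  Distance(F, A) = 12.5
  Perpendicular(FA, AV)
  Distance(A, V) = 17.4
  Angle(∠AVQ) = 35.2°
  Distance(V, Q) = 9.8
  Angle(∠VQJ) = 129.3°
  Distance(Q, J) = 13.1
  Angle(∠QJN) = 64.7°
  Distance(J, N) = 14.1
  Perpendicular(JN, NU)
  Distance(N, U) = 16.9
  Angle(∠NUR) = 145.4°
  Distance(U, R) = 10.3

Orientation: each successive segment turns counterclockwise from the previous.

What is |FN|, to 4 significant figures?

21.86

∠VQJ = 129.3° gives QJ at -3.200° from the x-axis; with |QJ| = 13.1, J = (6.380, 8.769). ∠QJN = 64.7° gives JN at 112.1° from the x-axis; with |JN| = 14.1, N = (1.075, 21.83). Then |FN| = |N − F| = 21.86.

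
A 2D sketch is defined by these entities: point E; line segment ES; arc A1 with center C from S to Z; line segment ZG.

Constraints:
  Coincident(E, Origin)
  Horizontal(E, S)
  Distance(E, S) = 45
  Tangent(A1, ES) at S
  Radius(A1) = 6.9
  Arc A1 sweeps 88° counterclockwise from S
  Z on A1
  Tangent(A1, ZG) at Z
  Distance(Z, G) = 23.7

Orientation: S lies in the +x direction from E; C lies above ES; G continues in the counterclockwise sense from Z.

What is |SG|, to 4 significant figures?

31.31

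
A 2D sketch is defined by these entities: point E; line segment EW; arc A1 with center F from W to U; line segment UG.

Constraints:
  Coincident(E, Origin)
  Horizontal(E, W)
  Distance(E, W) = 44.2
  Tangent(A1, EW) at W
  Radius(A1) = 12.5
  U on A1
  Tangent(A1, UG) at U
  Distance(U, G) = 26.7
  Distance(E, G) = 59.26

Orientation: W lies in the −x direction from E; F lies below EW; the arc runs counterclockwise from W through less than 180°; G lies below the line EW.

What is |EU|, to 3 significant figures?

58.2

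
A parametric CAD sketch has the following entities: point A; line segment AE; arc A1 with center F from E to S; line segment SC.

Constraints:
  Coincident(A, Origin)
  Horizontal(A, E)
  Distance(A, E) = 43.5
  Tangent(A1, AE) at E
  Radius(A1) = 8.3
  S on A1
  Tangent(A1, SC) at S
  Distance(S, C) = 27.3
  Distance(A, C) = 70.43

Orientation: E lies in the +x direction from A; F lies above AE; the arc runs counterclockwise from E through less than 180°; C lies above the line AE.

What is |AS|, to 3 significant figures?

50.7

Checks: A = (0.00, 0.00) ✓; |FS| = 8.300 ✓; ∠(FS, SC) = 90.00° ✓; |SC| = 27.30 ✓; |AC| = 70.43 ✓.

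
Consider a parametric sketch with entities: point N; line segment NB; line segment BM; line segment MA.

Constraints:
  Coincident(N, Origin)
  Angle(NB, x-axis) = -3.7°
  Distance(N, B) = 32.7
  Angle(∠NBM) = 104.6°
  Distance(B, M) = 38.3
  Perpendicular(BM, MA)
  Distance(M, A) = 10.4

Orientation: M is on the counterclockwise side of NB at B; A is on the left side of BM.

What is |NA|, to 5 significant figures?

51.162

N is at the origin; NB runs at -3.7° with length 32.7, so B = 32.7·(cos -3.7°, sin -3.7°) = (32.632, -2.1102). ∠NBM = 104.6°, so BM runs at -3.7° + (180° − 104.6°) = 71.700° from the x-axis; with |BM| = 38.3, M = B + 38.3·(cos 71.700°, sin 71.700°) = (44.658, 34.253). The perpendicularity gives MA at right angles to BM; with |MA| = 10.4 on the left of BM, A = M + 10.4·(-0.94943, 0.31399) = (34.784, 37.518). Then |NA| = |A − N| = 51.162.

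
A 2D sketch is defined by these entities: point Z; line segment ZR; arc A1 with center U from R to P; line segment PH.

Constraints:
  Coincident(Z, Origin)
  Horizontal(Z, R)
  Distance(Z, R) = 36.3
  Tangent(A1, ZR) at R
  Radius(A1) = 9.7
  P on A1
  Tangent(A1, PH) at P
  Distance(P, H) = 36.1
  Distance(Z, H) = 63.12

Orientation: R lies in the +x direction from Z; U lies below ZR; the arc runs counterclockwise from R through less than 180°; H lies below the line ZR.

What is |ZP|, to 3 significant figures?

30.8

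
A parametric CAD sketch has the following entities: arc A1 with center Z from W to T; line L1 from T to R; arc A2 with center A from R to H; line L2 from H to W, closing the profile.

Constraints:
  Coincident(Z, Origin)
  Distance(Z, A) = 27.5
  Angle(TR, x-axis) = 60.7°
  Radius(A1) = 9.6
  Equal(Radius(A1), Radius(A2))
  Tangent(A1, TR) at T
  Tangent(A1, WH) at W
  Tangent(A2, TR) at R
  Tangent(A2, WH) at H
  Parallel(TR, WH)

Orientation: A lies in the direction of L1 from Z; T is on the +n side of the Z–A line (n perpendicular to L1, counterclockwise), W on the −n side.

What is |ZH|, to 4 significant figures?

29.13

The slot axis is L1's direction at 60.7°, so u = (cos 60.7°, sin 60.7°) = (0.4894, 0.8721) and n = (−sin 60.7°, cos 60.7°) = (-0.8721, 0.4894). Z is at the origin and A lies 27.5 along u from Z, so A = 27.5·u = (13.46, 23.98). Tangency of A1 to both parallel lines with radius 9.6 puts T and W at Z ± 9.6·n: T = (-8.372, 4.698), W = (8.372, -4.698). Equal radii place R and H the same way about A: R = A + 9.6·n = (5.086, 28.68), H = A − 9.6·n = (21.83, 19.28). Then |ZH| = |H − Z| = 29.13.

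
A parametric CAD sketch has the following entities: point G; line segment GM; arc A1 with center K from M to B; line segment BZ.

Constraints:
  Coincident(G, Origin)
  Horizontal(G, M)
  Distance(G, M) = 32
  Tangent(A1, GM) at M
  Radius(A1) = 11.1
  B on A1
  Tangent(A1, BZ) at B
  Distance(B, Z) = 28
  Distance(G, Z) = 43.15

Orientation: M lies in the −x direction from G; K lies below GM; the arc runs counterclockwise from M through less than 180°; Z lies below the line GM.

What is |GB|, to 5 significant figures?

44.047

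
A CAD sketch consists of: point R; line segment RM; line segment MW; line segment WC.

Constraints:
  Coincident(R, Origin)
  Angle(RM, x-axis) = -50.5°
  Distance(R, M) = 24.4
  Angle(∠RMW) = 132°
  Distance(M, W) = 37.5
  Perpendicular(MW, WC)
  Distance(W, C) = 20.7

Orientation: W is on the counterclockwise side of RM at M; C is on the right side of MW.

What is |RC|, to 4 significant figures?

66.37

∠RMW = 132.0°, so MW runs at -50.5° + (180° − 132.0°) = -2.500° from the x-axis; with |MW| = 37.5, W = M + 37.5·(cos -2.500°, sin -2.500°) = (52.98, -20.46). MW ⟂ WC; with |WC| = 20.7 on the right of MW, C = W + 20.7·(-0.04362, -0.9990) = (52.08, -41.14). Then |RC| = |C − R| = 66.37.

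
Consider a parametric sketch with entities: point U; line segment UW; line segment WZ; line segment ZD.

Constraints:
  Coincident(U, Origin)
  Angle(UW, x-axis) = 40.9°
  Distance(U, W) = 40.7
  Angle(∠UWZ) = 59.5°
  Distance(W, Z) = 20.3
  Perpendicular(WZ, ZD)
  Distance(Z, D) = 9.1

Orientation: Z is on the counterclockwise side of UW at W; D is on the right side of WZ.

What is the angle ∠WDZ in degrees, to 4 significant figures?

65.85°

U is at the origin; UW runs at 40.9° with length 40.7, so W = 40.7·(cos 40.9°, sin 40.9°) = (30.76, 26.65). ∠UWZ = 59.5°, so WZ runs at 40.9° + (180° − 59.5°) = 161.4° from the x-axis; with |WZ| = 20.3, Z = W + 20.3·(cos 161.4°, sin 161.4°) = (11.52, 33.12). WZ ⟂ ZD; with |ZD| = 9.1 on the right of WZ, D = Z + 9.1·(0.3190, 0.9478) = (14.43, 41.75). Then cos ∠WDZ = DW·DZ / (|DW||DZ|), giving 65.85°.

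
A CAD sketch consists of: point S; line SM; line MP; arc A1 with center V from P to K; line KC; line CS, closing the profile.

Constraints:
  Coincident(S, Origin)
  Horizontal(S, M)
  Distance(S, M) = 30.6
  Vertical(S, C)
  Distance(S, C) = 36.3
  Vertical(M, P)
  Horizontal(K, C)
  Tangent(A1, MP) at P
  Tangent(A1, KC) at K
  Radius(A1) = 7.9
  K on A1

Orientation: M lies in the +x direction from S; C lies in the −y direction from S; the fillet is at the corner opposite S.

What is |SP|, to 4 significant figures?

41.75

S is at the origin; S and M share the same y with |SM| = 30.6 and M on the +x side, so M = (30.60, 0.000). S and C share the same x with |SC| = 36.3 and C on the −y side, so C = (0.000, -36.30). The virtual corner opposite S is at (30.60, -36.30). A1 meets MP tangentially, so VP is at right angles to MP and the tangent condition forces VK to be normal to KC, with radius 7.9, so the center V sits 7.9 in from both sides at V = (22.70, -28.40). That places the tangent points at P = (30.60, -28.40) on MP and K = (22.70, -36.30) on KC. Then |SP| = |P − S| = 41.75.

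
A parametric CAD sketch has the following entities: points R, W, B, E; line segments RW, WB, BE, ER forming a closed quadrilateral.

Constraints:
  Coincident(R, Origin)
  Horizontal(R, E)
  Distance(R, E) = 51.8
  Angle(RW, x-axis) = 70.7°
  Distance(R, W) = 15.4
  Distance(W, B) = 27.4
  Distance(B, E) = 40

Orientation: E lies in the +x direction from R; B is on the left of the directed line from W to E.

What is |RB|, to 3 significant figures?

41.2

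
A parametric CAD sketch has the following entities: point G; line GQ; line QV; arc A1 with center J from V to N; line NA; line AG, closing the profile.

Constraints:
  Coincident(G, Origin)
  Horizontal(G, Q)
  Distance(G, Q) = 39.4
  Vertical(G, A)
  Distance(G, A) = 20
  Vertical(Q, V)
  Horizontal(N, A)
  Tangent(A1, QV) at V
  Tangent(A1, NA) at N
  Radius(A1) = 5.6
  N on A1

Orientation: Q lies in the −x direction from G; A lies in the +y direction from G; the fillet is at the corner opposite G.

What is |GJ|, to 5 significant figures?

36.740

G is at the origin; G and Q share the same y with |GQ| = 39.4 and Q on the −x side, so Q = (-39.400, 0.0000). G and A share the same x with |GA| = 20.0 and A on the +y side, so A = (0.0000, 20.000). The virtual corner opposite G is at (-39.400, 20.000). Tangency of A1 to QV means the radius JV is perpendicular to QV and the tangent condition forces JN to be normal to NA, with radius 5.6, so the center J sits 5.6 in from both sides at J = (-33.800, 14.400). Then |GJ| = |J − G| = 36.740.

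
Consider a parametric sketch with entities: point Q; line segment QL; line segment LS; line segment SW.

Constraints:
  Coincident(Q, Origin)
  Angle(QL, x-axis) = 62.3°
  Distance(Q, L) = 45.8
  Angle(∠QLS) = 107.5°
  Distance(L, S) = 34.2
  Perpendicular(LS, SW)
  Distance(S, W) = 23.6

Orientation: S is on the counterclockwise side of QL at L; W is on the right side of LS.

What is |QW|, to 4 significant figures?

82.63

Q is at the origin; QL runs at 62.3° with length 45.8, so L = 45.8·(cos 62.3°, sin 62.3°) = (21.29, 40.55). ∠QLS = 107.5°, so LS runs at 62.3° + (180° − 107.5°) = 134.8° from the x-axis; with |LS| = 34.2, S = L + 34.2·(cos 134.8°, sin 134.8°) = (-2.809, 64.82). LS is perpendicular to SW; with |SW| = 23.6 on the right of LS, W = S + 23.6·(0.7096, 0.7046) = (13.94, 81.45). Then |QW| = |W − Q| = 82.63.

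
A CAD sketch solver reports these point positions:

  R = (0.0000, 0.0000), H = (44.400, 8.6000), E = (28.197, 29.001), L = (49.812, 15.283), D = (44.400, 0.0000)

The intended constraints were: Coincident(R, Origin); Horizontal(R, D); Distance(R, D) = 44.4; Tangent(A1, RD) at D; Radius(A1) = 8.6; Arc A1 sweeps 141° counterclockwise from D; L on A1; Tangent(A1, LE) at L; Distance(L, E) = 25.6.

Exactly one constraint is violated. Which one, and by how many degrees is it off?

Tangent(A1, LE) at L — off by 6.60°.

R = (0.00, 0.00) ✓; R.y = 0.00, D.y = 0.00 ✓; |RD| = 44.40 ✓; ∠(HD, DR) = 90.00° ✓; |HD| = 8.600 ✓; bearing(H→L) − bearing(H→D) = 141.0° ✓; |HL| = 8.600 ✓; ∠(HL, LE) = 83.40° ✗; |LE| = 25.60 ✓.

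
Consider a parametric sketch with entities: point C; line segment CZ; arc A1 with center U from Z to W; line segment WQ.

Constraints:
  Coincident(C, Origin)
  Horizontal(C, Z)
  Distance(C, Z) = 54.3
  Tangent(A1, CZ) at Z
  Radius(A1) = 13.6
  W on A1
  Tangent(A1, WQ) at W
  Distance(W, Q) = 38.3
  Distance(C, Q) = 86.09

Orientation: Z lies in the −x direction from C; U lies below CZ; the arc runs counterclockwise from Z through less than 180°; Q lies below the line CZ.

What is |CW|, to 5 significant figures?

69.168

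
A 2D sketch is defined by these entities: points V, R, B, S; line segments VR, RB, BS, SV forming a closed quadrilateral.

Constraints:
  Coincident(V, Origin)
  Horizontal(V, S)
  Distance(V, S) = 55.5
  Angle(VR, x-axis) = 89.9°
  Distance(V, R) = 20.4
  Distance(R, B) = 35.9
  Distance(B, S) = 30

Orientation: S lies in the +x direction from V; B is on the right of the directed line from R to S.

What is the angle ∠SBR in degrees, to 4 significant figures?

127.2°

Checks: |RB| = 35.90 ✓; |BS| = 30.00 ✓.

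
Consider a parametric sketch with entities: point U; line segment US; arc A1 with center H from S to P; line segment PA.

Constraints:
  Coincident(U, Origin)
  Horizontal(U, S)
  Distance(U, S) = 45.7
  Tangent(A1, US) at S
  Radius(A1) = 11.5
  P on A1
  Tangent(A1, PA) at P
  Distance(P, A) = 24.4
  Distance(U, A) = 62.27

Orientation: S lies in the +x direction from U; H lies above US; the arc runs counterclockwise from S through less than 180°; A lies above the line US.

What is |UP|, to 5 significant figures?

58.604

Checks: ∠(HS, SU) = 90.00° ✓; |HS| = 11.50 ✓; |HP| = 11.50 ✓; ∠(HP, PA) = 90.00° ✓; |PA| = 24.40 ✓; |UA| = 62.27 ✓.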